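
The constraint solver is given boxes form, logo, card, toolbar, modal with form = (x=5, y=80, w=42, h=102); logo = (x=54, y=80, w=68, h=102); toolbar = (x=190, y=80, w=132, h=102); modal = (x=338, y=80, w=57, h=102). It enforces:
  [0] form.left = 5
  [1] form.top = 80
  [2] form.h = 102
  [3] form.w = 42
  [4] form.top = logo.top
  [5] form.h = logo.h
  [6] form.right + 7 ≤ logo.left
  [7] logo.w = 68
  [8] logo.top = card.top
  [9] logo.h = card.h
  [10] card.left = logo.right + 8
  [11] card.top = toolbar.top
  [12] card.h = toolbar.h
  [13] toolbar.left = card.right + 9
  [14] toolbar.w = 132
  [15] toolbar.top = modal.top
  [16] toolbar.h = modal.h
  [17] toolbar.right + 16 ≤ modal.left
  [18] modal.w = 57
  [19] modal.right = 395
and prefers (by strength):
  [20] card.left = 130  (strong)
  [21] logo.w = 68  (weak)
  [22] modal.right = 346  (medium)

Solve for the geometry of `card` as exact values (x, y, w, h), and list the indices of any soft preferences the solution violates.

1. card.y = 80  [logo.top = card.top]
2. card.h = 102  [logo.h = card.h]
3. card.x = 130  [card.left = logo.right + 8]
4. card.w = 51  [toolbar.left = card.right + 9]

card = (x=130, y=80, w=51, h=102)
violated soft preferences: 22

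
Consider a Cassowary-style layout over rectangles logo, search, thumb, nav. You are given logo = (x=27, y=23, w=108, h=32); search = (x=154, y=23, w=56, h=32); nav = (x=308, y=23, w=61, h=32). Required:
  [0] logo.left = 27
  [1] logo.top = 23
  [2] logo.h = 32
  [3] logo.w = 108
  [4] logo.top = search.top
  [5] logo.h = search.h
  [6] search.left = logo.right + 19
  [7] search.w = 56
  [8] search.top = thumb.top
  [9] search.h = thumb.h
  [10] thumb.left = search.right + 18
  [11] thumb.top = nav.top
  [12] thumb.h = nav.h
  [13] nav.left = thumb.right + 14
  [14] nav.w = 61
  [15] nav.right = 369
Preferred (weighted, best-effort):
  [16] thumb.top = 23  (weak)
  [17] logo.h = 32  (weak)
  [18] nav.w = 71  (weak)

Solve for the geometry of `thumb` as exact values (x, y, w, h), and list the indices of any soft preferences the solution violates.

thumb = (x=228, y=23, w=66, h=32)
violated soft preferences: 18

1. thumb.y = 23  [search.top = thumb.top]
2. thumb.h = 32  [search.h = thumb.h]
3. thumb.x = 228  [thumb.left = search.right + 18]
4. thumb.w = 66  [nav.left = thumb.right + 14]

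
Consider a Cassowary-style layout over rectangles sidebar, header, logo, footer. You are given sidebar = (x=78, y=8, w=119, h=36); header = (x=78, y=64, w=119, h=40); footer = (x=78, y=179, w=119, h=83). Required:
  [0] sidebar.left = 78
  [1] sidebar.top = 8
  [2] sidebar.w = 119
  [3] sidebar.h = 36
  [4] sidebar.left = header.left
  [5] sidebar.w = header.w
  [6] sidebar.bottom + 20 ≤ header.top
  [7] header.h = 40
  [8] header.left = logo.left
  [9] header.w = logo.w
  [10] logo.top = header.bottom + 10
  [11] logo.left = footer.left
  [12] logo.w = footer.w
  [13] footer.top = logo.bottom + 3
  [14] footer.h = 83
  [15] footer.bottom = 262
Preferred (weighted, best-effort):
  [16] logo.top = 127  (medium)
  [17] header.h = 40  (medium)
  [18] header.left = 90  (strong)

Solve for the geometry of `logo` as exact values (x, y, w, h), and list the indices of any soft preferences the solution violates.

1. logo.x = 78  [header.left = logo.left]
2. logo.w = 119  [header.w = logo.w]
3. logo.y = 114  [logo.top = header.bottom + 10]
4. logo.h = 62  [footer.top = logo.bottom + 3]

logo = (x=78, y=114, w=119, h=62)
violated soft preferences: 16, 18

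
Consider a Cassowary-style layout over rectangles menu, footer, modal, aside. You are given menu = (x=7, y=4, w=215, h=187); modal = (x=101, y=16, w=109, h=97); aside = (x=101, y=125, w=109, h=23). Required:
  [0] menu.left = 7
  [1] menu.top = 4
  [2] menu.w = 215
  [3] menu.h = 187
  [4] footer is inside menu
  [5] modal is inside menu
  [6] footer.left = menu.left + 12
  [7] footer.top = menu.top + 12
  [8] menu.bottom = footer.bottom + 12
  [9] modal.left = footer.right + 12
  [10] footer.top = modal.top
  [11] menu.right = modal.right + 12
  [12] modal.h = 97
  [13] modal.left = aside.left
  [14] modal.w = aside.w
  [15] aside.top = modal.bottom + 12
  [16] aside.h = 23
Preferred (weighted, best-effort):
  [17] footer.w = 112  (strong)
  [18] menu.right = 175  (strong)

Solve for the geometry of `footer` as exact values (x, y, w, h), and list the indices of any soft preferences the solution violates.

1. footer.x = 19  [footer.left = menu.left + 12]
2. footer.y = 16  [footer.top = menu.top + 12]
3. footer.h = 163  [menu.bottom = footer.bottom + 12]
4. footer.w = 70  [modal.left = footer.right + 12]

footer = (x=19, y=16, w=70, h=163)
violated soft preferences: 17, 18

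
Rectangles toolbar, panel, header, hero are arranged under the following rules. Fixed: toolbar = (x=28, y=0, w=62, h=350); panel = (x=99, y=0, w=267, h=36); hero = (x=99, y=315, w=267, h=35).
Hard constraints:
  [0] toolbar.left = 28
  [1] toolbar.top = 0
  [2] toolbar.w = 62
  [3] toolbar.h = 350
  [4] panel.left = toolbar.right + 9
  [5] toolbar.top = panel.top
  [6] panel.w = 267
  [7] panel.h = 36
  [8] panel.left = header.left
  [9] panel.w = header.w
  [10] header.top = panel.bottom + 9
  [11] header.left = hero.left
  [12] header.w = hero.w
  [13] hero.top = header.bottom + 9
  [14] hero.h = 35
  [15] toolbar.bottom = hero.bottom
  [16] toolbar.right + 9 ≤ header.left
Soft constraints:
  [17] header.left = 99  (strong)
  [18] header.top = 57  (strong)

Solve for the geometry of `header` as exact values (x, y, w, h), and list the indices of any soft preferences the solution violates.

header = (x=99, y=45, w=267, h=261)
violated soft preferences: 18

1. header.x = 99  [panel.left = header.left]
2. header.w = 267  [panel.w = header.w]
3. header.y = 45  [header.top = panel.bottom + 9]
4. header.h = 261  [hero.top = header.bottom + 9]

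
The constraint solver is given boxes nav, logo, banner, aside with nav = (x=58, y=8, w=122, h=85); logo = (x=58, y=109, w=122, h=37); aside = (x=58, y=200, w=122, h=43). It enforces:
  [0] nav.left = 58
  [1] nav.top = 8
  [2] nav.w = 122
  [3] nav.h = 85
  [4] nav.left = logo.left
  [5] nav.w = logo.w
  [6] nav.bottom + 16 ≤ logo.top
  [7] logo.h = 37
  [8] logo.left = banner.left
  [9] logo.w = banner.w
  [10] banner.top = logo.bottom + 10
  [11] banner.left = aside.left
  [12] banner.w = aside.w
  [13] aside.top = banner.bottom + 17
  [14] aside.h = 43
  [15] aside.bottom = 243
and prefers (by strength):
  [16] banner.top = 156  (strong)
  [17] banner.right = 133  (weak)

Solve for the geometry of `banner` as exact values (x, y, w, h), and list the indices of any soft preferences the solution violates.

banner = (x=58, y=156, w=122, h=27)
violated soft preferences: 17

1. banner.x = 58  [logo.left = banner.left]
2. banner.w = 122  [logo.w = banner.w]
3. banner.y = 156  [banner.top = logo.bottom + 10]
4. banner.h = 27  [aside.top = banner.bottom + 17]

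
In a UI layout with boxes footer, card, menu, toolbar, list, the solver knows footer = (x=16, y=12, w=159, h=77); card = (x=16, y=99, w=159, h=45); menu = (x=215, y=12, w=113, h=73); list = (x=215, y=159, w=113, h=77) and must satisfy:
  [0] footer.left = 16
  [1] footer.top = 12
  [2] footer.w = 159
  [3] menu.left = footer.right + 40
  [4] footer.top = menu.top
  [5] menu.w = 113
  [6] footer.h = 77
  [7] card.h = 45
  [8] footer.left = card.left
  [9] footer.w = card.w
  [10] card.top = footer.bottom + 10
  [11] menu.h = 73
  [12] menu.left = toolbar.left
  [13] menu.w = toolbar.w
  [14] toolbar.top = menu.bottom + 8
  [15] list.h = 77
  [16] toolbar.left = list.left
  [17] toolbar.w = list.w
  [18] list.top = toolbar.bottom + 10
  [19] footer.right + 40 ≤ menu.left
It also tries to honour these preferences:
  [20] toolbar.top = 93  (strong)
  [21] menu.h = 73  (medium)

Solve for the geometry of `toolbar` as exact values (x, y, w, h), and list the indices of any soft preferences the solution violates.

1. toolbar.x = 215  [menu.left = toolbar.left]
2. toolbar.w = 113  [menu.w = toolbar.w]
3. toolbar.y = 93  [toolbar.top = menu.bottom + 8]
4. toolbar.h = 56  [list.top = toolbar.bottom + 10]

toolbar = (x=215, y=93, w=113, h=56)
violated soft preferences: none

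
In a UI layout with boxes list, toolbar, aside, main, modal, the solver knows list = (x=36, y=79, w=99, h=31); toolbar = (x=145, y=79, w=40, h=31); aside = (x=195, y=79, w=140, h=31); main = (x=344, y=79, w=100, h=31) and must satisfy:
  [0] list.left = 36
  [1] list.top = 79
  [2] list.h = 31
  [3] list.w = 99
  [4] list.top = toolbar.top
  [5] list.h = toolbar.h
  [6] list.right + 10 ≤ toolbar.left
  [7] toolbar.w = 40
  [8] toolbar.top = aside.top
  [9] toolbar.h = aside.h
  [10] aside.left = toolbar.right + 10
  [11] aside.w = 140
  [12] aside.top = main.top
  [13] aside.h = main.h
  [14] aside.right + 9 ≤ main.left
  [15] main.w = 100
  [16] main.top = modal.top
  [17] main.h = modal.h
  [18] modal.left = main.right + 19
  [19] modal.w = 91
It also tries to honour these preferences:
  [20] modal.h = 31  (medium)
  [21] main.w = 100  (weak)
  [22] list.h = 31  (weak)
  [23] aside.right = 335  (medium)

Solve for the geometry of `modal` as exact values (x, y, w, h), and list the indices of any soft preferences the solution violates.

1. modal.y = 79  [main.top = modal.top]
2. modal.h = 31  [main.h = modal.h]
3. modal.x = 463  [modal.left = main.right + 19]
4. modal.w = 91  [modal.w = 91]

modal = (x=463, y=79, w=91, h=31)
violated soft preferences: none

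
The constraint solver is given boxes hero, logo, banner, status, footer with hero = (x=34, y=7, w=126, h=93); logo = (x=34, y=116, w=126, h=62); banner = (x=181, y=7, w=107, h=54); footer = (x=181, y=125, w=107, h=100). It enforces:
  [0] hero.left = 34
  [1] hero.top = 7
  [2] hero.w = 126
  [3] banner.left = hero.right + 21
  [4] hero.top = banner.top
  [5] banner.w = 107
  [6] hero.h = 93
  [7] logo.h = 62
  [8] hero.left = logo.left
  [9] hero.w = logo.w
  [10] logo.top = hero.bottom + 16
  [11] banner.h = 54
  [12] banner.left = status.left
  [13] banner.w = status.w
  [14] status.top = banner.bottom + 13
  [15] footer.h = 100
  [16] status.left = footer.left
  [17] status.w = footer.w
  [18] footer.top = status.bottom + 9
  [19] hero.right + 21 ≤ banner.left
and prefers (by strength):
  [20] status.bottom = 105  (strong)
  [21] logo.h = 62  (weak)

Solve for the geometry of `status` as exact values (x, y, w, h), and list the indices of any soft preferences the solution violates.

status = (x=181, y=74, w=107, h=42)
violated soft preferences: 20

1. status.x = 181  [banner.left = status.left]
2. status.w = 107  [banner.w = status.w]
3. status.y = 74  [status.top = banner.bottom + 13]
4. status.h = 42  [footer.top = status.bottom + 9]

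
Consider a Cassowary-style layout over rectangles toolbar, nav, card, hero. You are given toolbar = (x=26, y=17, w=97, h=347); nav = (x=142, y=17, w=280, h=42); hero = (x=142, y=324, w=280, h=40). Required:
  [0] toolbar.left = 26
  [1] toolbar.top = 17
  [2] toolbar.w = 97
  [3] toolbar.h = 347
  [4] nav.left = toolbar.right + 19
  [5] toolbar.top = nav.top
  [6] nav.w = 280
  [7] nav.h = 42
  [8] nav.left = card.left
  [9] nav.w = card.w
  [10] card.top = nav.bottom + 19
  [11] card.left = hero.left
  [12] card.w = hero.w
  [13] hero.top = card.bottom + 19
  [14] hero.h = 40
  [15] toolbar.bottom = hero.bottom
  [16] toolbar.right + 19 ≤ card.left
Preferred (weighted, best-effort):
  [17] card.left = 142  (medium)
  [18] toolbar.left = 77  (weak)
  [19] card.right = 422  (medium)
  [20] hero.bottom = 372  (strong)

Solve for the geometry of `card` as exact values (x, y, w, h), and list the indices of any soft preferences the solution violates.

1. card.x = 142  [nav.left = card.left]
2. card.w = 280  [nav.w = card.w]
3. card.y = 78  [card.top = nav.bottom + 19]
4. card.h = 227  [hero.top = card.bottom + 19]

card = (x=142, y=78, w=280, h=227)
violated soft preferences: 18, 20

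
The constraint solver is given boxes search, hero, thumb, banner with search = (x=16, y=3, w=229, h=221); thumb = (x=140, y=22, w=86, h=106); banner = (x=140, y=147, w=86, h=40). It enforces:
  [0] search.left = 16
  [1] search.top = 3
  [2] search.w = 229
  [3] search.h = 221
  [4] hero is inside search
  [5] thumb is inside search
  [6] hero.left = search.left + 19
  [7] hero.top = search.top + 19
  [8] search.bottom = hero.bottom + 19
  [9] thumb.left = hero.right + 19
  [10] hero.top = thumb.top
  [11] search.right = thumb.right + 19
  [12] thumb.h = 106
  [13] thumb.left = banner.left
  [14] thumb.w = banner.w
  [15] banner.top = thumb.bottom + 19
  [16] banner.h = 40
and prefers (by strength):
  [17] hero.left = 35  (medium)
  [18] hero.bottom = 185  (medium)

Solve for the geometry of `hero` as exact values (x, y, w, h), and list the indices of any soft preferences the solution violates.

1. hero.x = 35  [hero.left = search.left + 19]
2. hero.y = 22  [hero.top = search.top + 19]
3. hero.h = 183  [search.bottom = hero.bottom + 19]
4. hero.w = 86  [thumb.left = hero.right + 19]

hero = (x=35, y=22, w=86, h=183)
violated soft preferences: 18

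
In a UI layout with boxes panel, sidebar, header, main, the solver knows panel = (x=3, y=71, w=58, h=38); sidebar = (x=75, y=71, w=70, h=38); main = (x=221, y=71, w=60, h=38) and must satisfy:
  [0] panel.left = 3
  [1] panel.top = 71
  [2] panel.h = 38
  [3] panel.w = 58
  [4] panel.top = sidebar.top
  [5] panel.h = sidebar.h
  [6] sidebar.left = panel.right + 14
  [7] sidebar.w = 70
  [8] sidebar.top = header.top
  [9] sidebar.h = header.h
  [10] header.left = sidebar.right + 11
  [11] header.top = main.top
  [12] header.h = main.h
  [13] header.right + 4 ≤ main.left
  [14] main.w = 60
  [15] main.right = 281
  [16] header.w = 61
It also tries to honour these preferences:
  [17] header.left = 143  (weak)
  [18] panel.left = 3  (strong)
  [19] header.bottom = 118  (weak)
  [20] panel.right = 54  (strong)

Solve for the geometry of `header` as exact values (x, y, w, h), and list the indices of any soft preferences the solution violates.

header = (x=156, y=71, w=61, h=38)
violated soft preferences: 17, 19, 20

1. header.y = 71  [sidebar.top = header.top]
2. header.h = 38  [sidebar.h = header.h]
3. header.x = 156  [header.left = sidebar.right + 11]
4. header.w = 61  [header.w = 61]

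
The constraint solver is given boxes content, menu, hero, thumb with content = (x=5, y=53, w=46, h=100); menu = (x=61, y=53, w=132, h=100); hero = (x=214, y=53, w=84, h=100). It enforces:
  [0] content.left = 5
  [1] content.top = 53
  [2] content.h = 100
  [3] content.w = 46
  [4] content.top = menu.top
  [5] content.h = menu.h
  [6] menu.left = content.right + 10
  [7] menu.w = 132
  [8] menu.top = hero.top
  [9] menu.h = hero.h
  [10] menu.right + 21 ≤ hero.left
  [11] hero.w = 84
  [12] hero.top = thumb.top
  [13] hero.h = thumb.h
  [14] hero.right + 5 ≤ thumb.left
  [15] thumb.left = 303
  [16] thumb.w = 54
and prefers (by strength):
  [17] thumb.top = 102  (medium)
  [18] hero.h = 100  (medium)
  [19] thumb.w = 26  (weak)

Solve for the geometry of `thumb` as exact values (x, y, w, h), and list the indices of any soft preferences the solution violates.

thumb = (x=303, y=53, w=54, h=100)
violated soft preferences: 17, 19

1. thumb.y = 53  [hero.top = thumb.top]
2. thumb.h = 100  [hero.h = thumb.h]
3. thumb.x = 303  [thumb.left = 303]
4. thumb.w = 54  [thumb.w = 54]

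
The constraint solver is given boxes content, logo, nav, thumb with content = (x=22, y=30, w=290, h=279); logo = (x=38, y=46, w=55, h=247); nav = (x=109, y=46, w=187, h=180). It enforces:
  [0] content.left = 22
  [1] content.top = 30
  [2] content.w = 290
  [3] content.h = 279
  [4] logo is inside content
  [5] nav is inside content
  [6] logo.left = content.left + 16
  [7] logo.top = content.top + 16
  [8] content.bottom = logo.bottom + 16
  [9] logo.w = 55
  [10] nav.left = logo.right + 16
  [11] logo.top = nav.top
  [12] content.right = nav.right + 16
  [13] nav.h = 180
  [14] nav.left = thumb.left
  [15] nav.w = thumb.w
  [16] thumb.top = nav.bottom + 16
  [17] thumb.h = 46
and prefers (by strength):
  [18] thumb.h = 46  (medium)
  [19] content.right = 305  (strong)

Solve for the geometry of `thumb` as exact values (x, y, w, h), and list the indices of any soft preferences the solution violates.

1. thumb.x = 109  [nav.left = thumb.left]
2. thumb.w = 187  [nav.w = thumb.w]
3. thumb.y = 242  [thumb.top = nav.bottom + 16]
4. thumb.h = 46  [thumb.h = 46]

thumb = (x=109, y=242, w=187, h=46)
violated soft preferences: 19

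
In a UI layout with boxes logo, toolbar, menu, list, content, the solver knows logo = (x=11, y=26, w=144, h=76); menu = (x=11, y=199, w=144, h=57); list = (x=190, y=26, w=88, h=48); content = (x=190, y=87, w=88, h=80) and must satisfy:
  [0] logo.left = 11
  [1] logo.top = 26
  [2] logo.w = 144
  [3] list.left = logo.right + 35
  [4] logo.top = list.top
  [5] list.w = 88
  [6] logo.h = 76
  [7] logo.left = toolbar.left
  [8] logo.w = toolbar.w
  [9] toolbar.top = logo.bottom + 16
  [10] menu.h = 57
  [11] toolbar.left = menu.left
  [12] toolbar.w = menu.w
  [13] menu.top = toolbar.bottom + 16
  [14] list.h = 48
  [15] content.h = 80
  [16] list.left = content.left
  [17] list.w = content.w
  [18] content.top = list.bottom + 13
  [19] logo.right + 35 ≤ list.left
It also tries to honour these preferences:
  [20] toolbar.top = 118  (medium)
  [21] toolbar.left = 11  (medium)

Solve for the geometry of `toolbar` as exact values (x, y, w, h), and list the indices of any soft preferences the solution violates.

toolbar = (x=11, y=118, w=144, h=65)
violated soft preferences: none

1. toolbar.x = 11  [logo.left = toolbar.left]
2. toolbar.w = 144  [logo.w = toolbar.w]
3. toolbar.y = 118  [toolbar.top = logo.bottom + 16]
4. toolbar.h = 65  [menu.top = toolbar.bottom + 16]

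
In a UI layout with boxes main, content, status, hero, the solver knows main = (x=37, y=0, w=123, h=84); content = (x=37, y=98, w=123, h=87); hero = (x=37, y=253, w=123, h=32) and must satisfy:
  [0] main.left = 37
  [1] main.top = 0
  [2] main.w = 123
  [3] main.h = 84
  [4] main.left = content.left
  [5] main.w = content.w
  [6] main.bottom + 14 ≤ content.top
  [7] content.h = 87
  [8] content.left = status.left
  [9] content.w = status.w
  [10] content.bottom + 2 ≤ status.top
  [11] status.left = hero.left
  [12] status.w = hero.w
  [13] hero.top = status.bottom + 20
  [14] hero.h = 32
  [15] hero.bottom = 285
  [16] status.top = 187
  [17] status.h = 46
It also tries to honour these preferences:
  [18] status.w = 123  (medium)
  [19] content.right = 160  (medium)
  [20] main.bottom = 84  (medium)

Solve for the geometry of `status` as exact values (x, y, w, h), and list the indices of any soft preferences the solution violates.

1. status.x = 37  [content.left = status.left]
2. status.w = 123  [content.w = status.w]
3. status.y = 187  [status.top = 187]
4. status.h = 46  [status.h = 46]

status = (x=37, y=187, w=123, h=46)
violated soft preferences: none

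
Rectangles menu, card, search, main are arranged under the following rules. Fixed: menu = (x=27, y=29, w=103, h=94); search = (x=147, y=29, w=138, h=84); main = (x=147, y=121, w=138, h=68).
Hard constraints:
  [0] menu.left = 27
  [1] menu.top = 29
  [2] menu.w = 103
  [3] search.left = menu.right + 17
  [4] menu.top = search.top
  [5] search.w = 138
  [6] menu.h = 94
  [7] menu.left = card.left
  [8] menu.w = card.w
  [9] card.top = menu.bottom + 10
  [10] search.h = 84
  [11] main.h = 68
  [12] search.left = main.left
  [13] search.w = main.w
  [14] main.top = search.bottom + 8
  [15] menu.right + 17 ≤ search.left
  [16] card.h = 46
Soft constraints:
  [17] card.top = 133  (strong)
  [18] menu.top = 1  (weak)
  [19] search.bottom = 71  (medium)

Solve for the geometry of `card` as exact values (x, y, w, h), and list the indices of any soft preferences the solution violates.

card = (x=27, y=133, w=103, h=46)
violated soft preferences: 18, 19

1. card.x = 27  [menu.left = card.left]
2. card.w = 103  [menu.w = card.w]
3. card.y = 133  [card.top = menu.bottom + 10]
4. card.h = 46  [card.h = 46]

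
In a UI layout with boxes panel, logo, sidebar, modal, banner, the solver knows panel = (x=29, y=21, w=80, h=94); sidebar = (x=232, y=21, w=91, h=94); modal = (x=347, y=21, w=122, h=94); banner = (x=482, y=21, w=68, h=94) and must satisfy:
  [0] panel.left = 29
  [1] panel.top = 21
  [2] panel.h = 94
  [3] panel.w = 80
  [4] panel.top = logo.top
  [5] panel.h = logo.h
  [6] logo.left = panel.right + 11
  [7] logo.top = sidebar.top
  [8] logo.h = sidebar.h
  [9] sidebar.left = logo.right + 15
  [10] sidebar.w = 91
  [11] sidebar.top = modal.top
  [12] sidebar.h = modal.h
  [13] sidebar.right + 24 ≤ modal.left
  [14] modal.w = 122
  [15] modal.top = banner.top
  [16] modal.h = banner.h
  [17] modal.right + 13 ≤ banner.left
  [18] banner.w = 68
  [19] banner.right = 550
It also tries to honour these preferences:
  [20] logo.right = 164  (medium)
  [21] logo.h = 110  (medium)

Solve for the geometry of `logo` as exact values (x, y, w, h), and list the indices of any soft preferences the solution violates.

logo = (x=120, y=21, w=97, h=94)
violated soft preferences: 20, 21

1. logo.y = 21  [panel.top = logo.top]
2. logo.h = 94  [panel.h = logo.h]
3. logo.x = 120  [logo.left = panel.right + 11]
4. logo.w = 97  [sidebar.left = logo.right + 15]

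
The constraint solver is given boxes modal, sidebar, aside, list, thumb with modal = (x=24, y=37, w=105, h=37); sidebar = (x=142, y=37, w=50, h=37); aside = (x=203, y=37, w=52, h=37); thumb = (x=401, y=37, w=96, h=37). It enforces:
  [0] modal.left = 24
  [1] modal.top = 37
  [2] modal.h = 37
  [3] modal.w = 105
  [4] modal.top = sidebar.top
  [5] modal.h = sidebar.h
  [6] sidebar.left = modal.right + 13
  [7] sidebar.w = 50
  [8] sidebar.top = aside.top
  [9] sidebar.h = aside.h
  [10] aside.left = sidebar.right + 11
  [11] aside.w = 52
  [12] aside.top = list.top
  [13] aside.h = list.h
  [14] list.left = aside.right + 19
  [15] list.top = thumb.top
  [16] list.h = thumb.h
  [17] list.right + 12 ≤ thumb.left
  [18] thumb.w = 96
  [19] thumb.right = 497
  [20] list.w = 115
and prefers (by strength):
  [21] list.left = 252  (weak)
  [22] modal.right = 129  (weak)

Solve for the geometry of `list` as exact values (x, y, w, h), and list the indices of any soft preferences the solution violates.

1. list.y = 37  [aside.top = list.top]
2. list.h = 37  [aside.h = list.h]
3. list.x = 274  [list.left = aside.right + 19]
4. list.w = 115  [list.w = 115]

list = (x=274, y=37, w=115, h=37)
violated soft preferences: 21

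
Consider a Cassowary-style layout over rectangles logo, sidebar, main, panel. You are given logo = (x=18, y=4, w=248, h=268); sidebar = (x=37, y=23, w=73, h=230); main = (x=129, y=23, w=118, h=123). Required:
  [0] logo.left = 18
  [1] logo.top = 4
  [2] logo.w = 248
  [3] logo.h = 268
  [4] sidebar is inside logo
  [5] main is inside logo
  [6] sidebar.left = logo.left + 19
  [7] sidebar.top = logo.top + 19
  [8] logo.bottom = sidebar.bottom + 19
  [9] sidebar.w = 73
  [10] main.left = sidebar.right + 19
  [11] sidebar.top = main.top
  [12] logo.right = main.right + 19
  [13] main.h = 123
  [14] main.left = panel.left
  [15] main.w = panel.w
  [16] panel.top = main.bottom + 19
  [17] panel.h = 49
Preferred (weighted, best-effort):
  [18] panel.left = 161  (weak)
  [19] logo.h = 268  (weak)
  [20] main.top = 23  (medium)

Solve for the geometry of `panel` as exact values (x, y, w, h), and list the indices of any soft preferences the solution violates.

1. panel.x = 129  [main.left = panel.left]
2. panel.w = 118  [main.w = panel.w]
3. panel.y = 165  [panel.top = main.bottom + 19]
4. panel.h = 49  [panel.h = 49]

panel = (x=129, y=165, w=118, h=49)
violated soft preferences: 18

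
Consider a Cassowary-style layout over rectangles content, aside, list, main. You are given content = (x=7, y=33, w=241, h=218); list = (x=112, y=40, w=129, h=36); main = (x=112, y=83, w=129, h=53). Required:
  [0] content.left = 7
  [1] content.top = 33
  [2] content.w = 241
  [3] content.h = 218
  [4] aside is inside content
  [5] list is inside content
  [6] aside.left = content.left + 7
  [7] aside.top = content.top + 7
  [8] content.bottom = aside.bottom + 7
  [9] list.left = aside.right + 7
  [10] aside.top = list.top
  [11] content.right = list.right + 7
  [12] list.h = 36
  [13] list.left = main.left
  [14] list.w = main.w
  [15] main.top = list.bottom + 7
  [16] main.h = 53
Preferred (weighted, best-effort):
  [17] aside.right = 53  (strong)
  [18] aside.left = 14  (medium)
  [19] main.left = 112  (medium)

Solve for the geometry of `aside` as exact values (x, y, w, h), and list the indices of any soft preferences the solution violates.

aside = (x=14, y=40, w=91, h=204)
violated soft preferences: 17

1. aside.x = 14  [aside.left = content.left + 7]
2. aside.y = 40  [aside.top = content.top + 7]
3. aside.h = 204  [content.bottom = aside.bottom + 7]
4. aside.w = 91  [list.left = aside.right + 7]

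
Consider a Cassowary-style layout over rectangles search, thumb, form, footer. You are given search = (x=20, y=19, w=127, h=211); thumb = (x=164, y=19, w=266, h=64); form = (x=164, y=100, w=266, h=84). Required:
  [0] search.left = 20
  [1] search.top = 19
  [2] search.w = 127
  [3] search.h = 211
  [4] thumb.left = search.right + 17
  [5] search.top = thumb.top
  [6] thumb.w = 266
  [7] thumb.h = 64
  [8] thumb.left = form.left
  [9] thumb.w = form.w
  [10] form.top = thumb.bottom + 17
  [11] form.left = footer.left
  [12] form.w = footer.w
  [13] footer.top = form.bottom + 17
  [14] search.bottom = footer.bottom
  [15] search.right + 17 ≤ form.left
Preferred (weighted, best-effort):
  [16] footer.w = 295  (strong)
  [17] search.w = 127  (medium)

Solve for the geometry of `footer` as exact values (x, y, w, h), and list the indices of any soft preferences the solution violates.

1. footer.x = 164  [form.left = footer.left]
2. footer.w = 266  [form.w = footer.w]
3. footer.y = 201  [footer.top = form.bottom + 17]
4. footer.h = 29  [search.bottom = footer.bottom]

footer = (x=164, y=201, w=266, h=29)
violated soft preferences: 16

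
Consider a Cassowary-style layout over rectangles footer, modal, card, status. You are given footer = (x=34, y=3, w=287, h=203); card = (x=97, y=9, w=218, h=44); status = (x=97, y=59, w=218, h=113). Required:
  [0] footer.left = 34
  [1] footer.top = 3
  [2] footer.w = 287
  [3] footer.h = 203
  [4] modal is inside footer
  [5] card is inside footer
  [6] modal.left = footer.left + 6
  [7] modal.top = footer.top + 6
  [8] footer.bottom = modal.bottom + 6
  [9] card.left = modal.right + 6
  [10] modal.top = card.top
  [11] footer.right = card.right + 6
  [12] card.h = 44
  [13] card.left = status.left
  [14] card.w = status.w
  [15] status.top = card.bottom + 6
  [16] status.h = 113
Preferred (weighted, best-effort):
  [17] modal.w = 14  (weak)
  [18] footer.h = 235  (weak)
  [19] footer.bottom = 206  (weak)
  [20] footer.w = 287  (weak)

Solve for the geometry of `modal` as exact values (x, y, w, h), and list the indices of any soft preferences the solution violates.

1. modal.x = 40  [modal.left = footer.left + 6]
2. modal.y = 9  [modal.top = footer.top + 6]
3. modal.h = 191  [footer.bottom = modal.bottom + 6]
4. modal.w = 51  [card.left = modal.right + 6]

modal = (x=40, y=9, w=51, h=191)
violated soft preferences: 17, 18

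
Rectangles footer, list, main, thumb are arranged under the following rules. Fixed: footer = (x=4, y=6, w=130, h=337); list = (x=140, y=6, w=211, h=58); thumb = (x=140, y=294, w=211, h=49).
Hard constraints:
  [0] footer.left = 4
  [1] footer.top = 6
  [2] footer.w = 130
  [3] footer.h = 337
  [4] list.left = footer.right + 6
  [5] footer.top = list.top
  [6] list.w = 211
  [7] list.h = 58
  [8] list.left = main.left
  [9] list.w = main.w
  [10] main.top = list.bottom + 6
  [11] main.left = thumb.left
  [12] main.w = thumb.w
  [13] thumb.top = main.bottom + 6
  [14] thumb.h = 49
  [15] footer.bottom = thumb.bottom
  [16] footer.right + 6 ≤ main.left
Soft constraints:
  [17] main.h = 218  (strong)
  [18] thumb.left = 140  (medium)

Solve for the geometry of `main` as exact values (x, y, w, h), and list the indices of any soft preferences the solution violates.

1. main.x = 140  [list.left = main.left]
2. main.w = 211  [list.w = main.w]
3. main.y = 70  [main.top = list.bottom + 6]
4. main.h = 218  [thumb.top = main.bottom + 6]

main = (x=140, y=70, w=211, h=218)
violated soft preferences: none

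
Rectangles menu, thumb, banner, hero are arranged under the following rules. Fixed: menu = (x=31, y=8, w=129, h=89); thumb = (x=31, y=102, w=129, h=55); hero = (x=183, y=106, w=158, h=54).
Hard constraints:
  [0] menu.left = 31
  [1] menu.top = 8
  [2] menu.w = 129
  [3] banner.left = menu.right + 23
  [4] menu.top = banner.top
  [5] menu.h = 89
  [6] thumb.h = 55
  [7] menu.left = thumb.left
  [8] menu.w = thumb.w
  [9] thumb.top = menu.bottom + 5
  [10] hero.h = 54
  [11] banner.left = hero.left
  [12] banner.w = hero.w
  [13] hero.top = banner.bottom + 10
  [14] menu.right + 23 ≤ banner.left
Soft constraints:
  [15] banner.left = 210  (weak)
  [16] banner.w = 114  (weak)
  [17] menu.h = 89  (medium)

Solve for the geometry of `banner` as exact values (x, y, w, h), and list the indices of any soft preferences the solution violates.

1. banner.x = 183  [banner.left = menu.right + 23]
2. banner.y = 8  [menu.top = banner.top]
3. banner.w = 158  [banner.w = hero.w]
4. banner.h = 88  [hero.top = banner.bottom + 10]

banner = (x=183, y=8, w=158, h=88)
violated soft preferences: 15, 16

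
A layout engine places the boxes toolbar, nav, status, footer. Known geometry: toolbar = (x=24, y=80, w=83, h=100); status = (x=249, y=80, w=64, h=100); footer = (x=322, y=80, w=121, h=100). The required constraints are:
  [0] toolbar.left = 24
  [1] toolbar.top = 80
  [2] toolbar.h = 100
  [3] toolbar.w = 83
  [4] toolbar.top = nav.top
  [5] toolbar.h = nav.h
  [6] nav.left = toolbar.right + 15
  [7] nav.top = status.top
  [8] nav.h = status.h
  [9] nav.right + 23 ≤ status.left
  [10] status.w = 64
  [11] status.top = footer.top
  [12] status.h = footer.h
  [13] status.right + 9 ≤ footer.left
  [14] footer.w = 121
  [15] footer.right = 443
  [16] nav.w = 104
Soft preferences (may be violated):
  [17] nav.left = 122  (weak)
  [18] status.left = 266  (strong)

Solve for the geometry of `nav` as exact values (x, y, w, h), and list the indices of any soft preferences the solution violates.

1. nav.y = 80  [toolbar.top = nav.top]
2. nav.h = 100  [toolbar.h = nav.h]
3. nav.x = 122  [nav.left = toolbar.right + 15]
4. nav.w = 104  [nav.w = 104]

nav = (x=122, y=80, w=104, h=100)
violated soft preferences: 18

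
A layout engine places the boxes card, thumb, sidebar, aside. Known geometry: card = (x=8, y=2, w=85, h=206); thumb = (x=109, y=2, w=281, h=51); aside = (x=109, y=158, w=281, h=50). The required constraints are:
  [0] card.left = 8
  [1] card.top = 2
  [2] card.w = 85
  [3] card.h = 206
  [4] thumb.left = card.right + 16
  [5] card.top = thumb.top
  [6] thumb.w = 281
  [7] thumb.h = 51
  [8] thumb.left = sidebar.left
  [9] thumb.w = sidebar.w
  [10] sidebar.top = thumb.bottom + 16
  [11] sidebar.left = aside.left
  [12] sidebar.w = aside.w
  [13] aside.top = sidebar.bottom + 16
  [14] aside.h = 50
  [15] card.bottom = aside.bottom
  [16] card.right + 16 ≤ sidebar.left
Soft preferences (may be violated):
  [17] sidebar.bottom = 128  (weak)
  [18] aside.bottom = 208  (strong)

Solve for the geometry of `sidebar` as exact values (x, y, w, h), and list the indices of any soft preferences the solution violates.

sidebar = (x=109, y=69, w=281, h=73)
violated soft preferences: 17

1. sidebar.x = 109  [thumb.left = sidebar.left]
2. sidebar.w = 281  [thumb.w = sidebar.w]
3. sidebar.y = 69  [sidebar.top = thumb.bottom + 16]
4. sidebar.h = 73  [aside.top = sidebar.bottom + 16]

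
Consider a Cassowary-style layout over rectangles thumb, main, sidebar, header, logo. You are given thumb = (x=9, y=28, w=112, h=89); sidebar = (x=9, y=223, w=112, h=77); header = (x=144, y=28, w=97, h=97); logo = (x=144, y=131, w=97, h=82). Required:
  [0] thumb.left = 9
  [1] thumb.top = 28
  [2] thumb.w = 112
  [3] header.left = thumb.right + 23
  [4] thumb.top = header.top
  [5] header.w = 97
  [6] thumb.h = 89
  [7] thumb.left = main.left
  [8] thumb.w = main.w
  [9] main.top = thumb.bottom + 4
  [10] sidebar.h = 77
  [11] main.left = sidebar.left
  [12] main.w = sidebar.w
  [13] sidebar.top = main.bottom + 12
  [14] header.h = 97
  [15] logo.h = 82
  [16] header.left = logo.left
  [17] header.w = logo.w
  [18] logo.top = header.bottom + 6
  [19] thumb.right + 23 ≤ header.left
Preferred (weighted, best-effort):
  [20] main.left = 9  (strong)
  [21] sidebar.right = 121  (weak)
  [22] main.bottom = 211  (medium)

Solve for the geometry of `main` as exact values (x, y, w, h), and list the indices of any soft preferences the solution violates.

main = (x=9, y=121, w=112, h=90)
violated soft preferences: none

1. main.x = 9  [thumb.left = main.left]
2. main.w = 112  [thumb.w = main.w]
3. main.y = 121  [main.top = thumb.bottom + 4]
4. main.h = 90  [sidebar.top = main.bottom + 12]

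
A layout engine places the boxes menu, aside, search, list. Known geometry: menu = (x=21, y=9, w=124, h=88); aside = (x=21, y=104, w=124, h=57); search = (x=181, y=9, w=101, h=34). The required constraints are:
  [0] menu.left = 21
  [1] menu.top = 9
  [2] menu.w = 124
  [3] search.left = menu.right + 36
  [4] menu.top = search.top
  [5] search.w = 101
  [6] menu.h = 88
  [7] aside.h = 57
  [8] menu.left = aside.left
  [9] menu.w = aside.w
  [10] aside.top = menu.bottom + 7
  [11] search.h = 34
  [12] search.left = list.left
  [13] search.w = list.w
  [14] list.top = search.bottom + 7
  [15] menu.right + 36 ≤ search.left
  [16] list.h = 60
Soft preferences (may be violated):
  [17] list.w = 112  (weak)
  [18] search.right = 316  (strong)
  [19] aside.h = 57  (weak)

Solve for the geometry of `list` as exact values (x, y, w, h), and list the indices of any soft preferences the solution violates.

1. list.x = 181  [search.left = list.left]
2. list.w = 101  [search.w = list.w]
3. list.y = 50  [list.top = search.bottom + 7]
4. list.h = 60  [list.h = 60]

list = (x=181, y=50, w=101, h=60)
violated soft preferences: 17, 18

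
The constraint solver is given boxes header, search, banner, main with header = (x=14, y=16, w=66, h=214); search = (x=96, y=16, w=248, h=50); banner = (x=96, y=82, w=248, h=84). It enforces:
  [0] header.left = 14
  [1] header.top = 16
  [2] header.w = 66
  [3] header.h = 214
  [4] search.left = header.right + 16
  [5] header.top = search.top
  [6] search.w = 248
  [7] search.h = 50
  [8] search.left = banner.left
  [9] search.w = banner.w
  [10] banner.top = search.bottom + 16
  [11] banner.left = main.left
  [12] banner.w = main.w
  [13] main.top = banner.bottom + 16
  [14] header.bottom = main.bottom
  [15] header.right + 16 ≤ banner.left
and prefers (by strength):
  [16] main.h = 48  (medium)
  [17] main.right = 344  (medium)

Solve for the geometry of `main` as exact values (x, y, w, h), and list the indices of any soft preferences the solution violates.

1. main.x = 96  [banner.left = main.left]
2. main.w = 248  [banner.w = main.w]
3. main.y = 182  [main.top = banner.bottom + 16]
4. main.h = 48  [header.bottom = main.bottom]

main = (x=96, y=182, w=248, h=48)
violated soft preferences: none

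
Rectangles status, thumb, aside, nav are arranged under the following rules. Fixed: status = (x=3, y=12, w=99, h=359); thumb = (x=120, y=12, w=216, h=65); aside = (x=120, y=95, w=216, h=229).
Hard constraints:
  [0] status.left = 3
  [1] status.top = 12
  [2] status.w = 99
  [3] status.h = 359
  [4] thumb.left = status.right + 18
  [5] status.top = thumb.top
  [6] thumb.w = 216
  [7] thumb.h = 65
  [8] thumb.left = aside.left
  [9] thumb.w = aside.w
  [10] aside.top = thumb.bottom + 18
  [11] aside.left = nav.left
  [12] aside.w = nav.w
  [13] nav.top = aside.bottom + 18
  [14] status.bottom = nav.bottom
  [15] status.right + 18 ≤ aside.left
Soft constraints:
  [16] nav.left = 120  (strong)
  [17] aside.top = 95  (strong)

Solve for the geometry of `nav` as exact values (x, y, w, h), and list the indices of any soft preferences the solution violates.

nav = (x=120, y=342, w=216, h=29)
violated soft preferences: none

1. nav.x = 120  [aside.left = nav.left]
2. nav.w = 216  [aside.w = nav.w]
3. nav.y = 342  [nav.top = aside.bottom + 18]
4. nav.h = 29  [status.bottom = nav.bottom]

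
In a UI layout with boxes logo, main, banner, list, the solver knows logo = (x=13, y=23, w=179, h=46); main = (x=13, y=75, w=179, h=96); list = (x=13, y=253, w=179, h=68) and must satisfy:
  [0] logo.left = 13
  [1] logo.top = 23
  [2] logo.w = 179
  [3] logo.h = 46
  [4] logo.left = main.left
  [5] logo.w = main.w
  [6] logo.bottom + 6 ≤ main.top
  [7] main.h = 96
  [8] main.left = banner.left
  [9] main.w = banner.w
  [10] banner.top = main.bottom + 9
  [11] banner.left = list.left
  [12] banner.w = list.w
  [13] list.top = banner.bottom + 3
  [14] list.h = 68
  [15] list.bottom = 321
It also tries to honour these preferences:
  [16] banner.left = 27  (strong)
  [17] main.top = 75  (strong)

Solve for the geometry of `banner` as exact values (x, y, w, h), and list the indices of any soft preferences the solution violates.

banner = (x=13, y=180, w=179, h=70)
violated soft preferences: 16

1. banner.x = 13  [main.left = banner.left]
2. banner.w = 179  [main.w = banner.w]
3. banner.y = 180  [banner.top = main.bottom + 9]
4. banner.h = 70  [list.top = banner.bottom + 3]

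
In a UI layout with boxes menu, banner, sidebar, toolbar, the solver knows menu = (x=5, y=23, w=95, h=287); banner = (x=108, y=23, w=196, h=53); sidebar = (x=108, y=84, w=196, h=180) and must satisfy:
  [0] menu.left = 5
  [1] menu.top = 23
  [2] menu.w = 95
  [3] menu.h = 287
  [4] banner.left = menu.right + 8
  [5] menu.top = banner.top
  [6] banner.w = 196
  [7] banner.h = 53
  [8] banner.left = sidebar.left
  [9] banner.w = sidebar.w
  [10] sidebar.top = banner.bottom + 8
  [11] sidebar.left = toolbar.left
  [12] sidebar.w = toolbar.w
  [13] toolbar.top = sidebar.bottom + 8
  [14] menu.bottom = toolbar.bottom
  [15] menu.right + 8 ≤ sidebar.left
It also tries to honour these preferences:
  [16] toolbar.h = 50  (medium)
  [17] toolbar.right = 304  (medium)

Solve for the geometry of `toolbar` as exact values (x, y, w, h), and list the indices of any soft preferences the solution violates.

toolbar = (x=108, y=272, w=196, h=38)
violated soft preferences: 16

1. toolbar.x = 108  [sidebar.left = toolbar.left]
2. toolbar.w = 196  [sidebar.w = toolbar.w]
3. toolbar.y = 272  [toolbar.top = sidebar.bottom + 8]
4. toolbar.h = 38  [menu.bottom = toolbar.bottom]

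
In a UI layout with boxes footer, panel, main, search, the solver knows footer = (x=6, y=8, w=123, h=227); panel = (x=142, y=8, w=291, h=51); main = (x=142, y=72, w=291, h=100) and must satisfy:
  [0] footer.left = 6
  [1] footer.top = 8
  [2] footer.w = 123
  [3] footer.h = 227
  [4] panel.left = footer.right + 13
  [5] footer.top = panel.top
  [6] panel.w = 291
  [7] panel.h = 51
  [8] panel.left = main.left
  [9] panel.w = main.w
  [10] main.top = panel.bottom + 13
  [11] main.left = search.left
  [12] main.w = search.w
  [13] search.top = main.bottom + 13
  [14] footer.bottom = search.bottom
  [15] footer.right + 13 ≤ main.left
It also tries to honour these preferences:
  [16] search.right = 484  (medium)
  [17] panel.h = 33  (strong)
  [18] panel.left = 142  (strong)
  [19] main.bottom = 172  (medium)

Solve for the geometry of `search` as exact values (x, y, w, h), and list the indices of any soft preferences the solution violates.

1. search.x = 142  [main.left = search.left]
2. search.w = 291  [main.w = search.w]
3. search.y = 185  [search.top = main.bottom + 13]
4. search.h = 50  [footer.bottom = search.bottom]

search = (x=142, y=185, w=291, h=50)
violated soft preferences: 16, 17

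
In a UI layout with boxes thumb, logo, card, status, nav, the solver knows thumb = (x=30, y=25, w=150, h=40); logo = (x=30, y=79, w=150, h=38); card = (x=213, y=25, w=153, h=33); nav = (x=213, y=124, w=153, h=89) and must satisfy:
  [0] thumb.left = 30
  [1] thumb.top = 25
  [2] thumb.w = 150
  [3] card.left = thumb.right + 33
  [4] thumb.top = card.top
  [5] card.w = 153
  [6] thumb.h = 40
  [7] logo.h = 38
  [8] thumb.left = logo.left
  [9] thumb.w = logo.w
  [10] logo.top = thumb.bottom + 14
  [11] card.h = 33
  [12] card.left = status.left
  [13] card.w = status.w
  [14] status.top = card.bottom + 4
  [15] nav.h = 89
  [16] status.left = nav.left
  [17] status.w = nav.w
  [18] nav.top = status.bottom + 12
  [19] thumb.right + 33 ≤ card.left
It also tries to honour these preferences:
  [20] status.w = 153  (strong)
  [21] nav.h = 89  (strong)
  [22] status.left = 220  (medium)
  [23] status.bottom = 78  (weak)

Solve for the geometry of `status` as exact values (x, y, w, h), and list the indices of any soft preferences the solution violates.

status = (x=213, y=62, w=153, h=50)
violated soft preferences: 22, 23

1. status.x = 213  [card.left = status.left]
2. status.w = 153  [card.w = status.w]
3. status.y = 62  [status.top = card.bottom + 4]
4. status.h = 50  [nav.top = status.bottom + 12]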